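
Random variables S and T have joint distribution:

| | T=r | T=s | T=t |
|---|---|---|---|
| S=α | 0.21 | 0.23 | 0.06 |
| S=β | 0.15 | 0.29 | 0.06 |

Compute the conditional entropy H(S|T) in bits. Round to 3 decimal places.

0.988 bits

Chain rule: H(S|T) = H(S,T) − H(T).
Marginals: p(S) = (0.5000, 0.5000), p(T) = (0.3600, 0.5200, 0.1200).
H(S,T) = 2.3760 bits; H(T) = 1.3883 bits.
H(S|T) = 2.3760 − 1.3883 = 0.988 bits.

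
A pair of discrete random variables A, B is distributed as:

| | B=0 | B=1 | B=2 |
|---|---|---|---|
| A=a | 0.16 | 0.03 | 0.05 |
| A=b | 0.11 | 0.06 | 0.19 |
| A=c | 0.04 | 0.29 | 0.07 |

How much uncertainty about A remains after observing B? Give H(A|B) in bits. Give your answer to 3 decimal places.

1.234 bits

Marginals: p(A) = (0.2400, 0.3600, 0.4000), p(B) = (0.3100, 0.3800, 0.3100).
H(A|B) = Σ p(B) · H(A|B=·).
  B=0: p=0.3100, H(A|B=0) = 1.4041
  B=1: p=0.3800, H(A|B=1) = 1.0072
  B=2: p=0.3100, H(A|B=2) = 1.3422
Weighted sum = 1.234 bits.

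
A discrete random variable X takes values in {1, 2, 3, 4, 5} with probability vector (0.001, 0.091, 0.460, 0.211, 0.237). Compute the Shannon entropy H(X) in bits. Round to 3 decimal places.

1.806 bits

H(X) = −Σ p·log₂ p.
  −(0.001)·log₂(0.001) = 0.0100
  −(0.091)·log₂(0.091) = 0.3147
  −(0.460)·log₂(0.460) = 0.5153
  −(0.211)·log₂(0.211) = 0.4736
  −(0.237)·log₂(0.237) = 0.4923
Sum: 0.0100 + 0.3147 + 0.5153 + 0.4736 + 0.4923 = 1.806 bits.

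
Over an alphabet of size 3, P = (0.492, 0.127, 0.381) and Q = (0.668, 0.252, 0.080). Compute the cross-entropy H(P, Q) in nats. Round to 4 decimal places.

H(P,Q) = −Σ p·ln q.
  −0.492·ln(0.668) = 0.19851
  −0.127·ln(0.252) = 0.17505
  −0.381·ln(0.080) = 0.96230
H(P,Q) = 1.3359 nats.

1.3359 nats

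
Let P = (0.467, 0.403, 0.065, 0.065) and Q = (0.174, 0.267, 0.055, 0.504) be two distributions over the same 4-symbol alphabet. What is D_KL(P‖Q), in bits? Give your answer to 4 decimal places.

0.7281 bits

D(P‖Q) = Σ p·log₂(p/q).
  0.467·log₂(0.467/0.174) = 0.66516
  0.403·log₂(0.403/0.267) = 0.23936
  0.065·log₂(0.065/0.055) = 0.01567
  0.065·log₂(0.065/0.504) = -0.19207
D(P‖Q) = 0.7281 bits.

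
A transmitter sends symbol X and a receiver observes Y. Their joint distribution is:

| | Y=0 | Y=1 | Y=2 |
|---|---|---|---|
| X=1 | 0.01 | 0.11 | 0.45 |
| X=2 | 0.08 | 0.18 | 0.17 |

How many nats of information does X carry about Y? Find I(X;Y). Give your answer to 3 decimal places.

Marginals: p(X) = (0.5700, 0.4300), p(Y) = (0.0900, 0.2900, 0.6200).
I(X;Y) = Σ p(x,y)·ln[p(x,y)/(p(x)p(y))].
  (1,0): 0.01·ln(0.1949) = -0.0164
  (1,1): 0.11·ln(0.6655) = -0.0448
  (1,2): 0.45·ln(1.2733) = 0.1087
  (2,0): 0.08·ln(2.0672) = 0.0581
  (2,1): 0.18·ln(1.4435) = 0.0661
  (2,2): 0.17·ln(0.6377) = -0.0765
Sum = 0.095 nats.

0.095 nats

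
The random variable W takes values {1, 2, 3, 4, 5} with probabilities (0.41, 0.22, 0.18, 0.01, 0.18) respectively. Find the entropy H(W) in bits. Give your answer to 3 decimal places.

H(W) = −Σ p·log₂ p.
  −(0.41)·log₂(0.41) = 0.5274
  −(0.22)·log₂(0.22) = 0.4806
  −(0.18)·log₂(0.18) = 0.4453
  −(0.01)·log₂(0.01) = 0.0664
  −(0.18)·log₂(0.18) = 0.4453
Sum: 0.5274 + 0.4806 + 0.4453 + 0.0664 + 0.4453 = 1.965 bits.

1.965 bits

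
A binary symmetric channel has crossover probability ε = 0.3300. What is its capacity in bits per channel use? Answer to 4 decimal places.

Binary symmetric channel: C = 1 − h₂(ε) where h₂ is the binary entropy function.
h₂(0.3300) = −0.3300·log₂0.3300 − 0.6700·log₂0.6700 = 0.9149.
C = 1 − 0.9149 = 0.0851 bits per channel use.

0.0851 bits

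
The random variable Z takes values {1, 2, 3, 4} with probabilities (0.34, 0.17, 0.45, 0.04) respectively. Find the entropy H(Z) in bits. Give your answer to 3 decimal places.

1.668 bits

H(Z) = −Σ p·log₂ p.
  −(0.34)·log₂(0.34) = 0.5292
  −(0.17)·log₂(0.17) = 0.4346
  −(0.45)·log₂(0.45) = 0.5184
  −(0.04)·log₂(0.04) = 0.1858
Sum: 0.5292 + 0.4346 + 0.5184 + 0.1858 = 1.668 bits.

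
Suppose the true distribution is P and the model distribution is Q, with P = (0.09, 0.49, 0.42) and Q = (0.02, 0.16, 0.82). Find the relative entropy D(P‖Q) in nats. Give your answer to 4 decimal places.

D(P‖Q) = Σ p·ln(p/q).
  0.09·ln(0.09/0.02) = 0.13537
  0.49·ln(0.49/0.16) = 0.54842
  0.42·ln(0.42/0.82) = -0.28100
D(P‖Q) = 0.4028 nats.

0.4028 nats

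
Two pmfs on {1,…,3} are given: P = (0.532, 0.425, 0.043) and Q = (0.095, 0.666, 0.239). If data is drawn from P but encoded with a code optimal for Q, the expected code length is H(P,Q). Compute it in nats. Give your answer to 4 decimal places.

H(P,Q) = −Σ p·ln q.
  −0.532·ln(0.095) = 1.25226
  −0.425·ln(0.666) = 0.17275
  −0.043·ln(0.239) = 0.06155
H(P,Q) = 1.4866 nats.

1.4866 nats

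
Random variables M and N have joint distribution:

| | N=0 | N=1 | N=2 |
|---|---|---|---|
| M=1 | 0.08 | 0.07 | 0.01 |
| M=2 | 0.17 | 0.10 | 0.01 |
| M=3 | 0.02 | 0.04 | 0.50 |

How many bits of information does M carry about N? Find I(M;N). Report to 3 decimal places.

0.621 bits

Marginals: p(M) = (0.1600, 0.2800, 0.5600), p(N) = (0.2700, 0.2100, 0.5200).
I(M;N) = H(M) + H(N) − H(M,N).
H(M) = 1.4057, H(N) = 1.4734, H(M,N) = 2.2584.
I(M;N) = 1.4057 + 1.4734 − 2.2584 = 0.621 bits.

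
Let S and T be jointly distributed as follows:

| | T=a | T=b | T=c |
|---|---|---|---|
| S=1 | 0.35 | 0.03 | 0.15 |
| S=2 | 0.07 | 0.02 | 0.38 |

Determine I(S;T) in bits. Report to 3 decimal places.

Marginals: p(S) = (0.5300, 0.4700), p(T) = (0.4200, 0.0500, 0.5300).
I(S;T) = H(S) + H(T) − H(S,T).
H(S) = 0.9974, H(T) = 1.2272, H(S,T) = 2.0043.
I(S;T) = 0.9974 + 1.2272 − 2.0043 = 0.220 bits.

0.220 bits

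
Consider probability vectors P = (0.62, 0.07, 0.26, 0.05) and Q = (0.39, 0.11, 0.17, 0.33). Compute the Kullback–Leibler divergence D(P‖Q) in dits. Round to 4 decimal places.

0.1181 dits

D(P‖Q) = Σ p·log₁₀(p/q).
  0.62·log₁₀(0.62/0.39) = 0.12482
  0.07·log₁₀(0.07/0.11) = -0.01374
  0.26·log₁₀(0.26/0.17) = 0.04798
  0.05·log₁₀(0.05/0.33) = -0.04098
D(P‖Q) = 0.1181 dits.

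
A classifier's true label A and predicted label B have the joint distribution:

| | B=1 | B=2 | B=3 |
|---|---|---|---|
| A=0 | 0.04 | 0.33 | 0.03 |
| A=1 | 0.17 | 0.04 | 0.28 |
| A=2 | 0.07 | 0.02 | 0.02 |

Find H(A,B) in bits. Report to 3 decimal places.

2.494 bits

H(A,B) = −Σ p(x,y)·log₂ p(x,y) over all 9 cells.
  cell (0,1): −0.04·log₂0.04 = 0.1858
  cell (0,2): −0.33·log₂0.33 = 0.5278
  cell (0,3): −0.03·log₂0.03 = 0.1518
  cell (1,1): −0.17·log₂0.17 = 0.4346
  cell (1,2): −0.04·log₂0.04 = 0.1858
  cell (1,3): −0.28·log₂0.28 = 0.5142
  cell (2,1): −0.07·log₂0.07 = 0.2686
  cell (2,2): −0.02·log₂0.02 = 0.1129
  cell (2,3): −0.02·log₂0.02 = 0.1129
Sum = 2.494 bits.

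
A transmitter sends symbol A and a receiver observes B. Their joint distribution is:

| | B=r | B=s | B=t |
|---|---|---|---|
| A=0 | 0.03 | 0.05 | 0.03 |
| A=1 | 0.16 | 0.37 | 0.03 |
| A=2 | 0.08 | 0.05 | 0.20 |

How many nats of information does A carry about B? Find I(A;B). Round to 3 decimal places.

0.192 nats

Marginals: p(A) = (0.1100, 0.5600, 0.3300), p(B) = (0.2700, 0.4700, 0.2600).
I(A;B) = H(A) + H(B) − H(A,B).
H(A) = 0.9334, H(B) = 1.0586, H(A,B) = 1.8002.
I(A;B) = 0.9334 + 1.0586 − 1.8002 = 0.192 nats.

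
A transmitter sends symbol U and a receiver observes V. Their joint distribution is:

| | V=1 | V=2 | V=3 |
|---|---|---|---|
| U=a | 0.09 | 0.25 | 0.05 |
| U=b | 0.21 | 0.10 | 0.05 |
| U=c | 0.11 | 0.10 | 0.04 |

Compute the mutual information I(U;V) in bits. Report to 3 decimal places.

Marginals: p(U) = (0.3900, 0.3600, 0.2500), p(V) = (0.4100, 0.4500, 0.1400).
I(U;V) = H(U) + H(V) − H(U,V).
H(U) = 1.5604, H(V) = 1.4429, H(U,V) = 2.9181.
I(U;V) = 1.5604 + 1.4429 − 2.9181 = 0.085 bits.

0.085 bits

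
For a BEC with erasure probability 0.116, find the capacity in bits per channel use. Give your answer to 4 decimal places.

0.8840 bits

Binary erasure channel: capacity C = 1 − ε.
C = 1 − 0.116 = 0.8840 bits per channel use.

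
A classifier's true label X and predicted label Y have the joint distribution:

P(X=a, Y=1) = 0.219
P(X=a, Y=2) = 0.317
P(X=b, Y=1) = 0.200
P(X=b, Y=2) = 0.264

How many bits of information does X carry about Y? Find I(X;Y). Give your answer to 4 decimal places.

Marginals: p(X) = (0.5360, 0.4640), p(Y) = (0.4190, 0.5810).
I(X;Y) = Σ p(x,y)·log₂[p(x,y)/(p(x)p(y))].
  (a,1): 0.219·log₂(0.9751) = -0.00796
  (a,2): 0.317·log₂(1.0179) = 0.00813
  (b,1): 0.200·log₂(1.0287) = 0.00817
  (b,2): 0.264·log₂(0.9793) = -0.00797
Sum = 0.0004 bits.

0.0004 bits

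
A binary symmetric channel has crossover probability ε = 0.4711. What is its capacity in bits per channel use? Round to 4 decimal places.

0.0024 bits

Binary symmetric channel: C = 1 − h₂(ε) where h₂ is the binary entropy function.
h₂(0.4711) = −0.4711·log₂0.4711 − 0.5289·log₂0.5289 = 0.9976.
C = 1 − 0.9976 = 0.0024 bits per channel use.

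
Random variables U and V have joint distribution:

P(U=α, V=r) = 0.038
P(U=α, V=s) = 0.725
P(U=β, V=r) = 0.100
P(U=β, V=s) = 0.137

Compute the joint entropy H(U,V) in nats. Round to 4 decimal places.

H(U,V) = −Σ p(x,y)·ln p(x,y) over all 4 cells.
  cell (α,r): −0.038·ln0.038 = 0.12427
  cell (α,s): −0.725·ln0.725 = 0.23315
  cell (β,r): −0.100·ln0.100 = 0.23026
  cell (β,s): −0.137·ln0.137 = 0.27233
Sum = 0.8600 nats.

0.8600 nats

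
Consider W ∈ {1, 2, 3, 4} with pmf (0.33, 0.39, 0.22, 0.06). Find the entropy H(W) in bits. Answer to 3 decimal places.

H(W) = −Σ p·log₂ p.
  −(0.33)·log₂(0.33) = 0.5278
  −(0.39)·log₂(0.39) = 0.5298
  −(0.22)·log₂(0.22) = 0.4806
  −(0.06)·log₂(0.06) = 0.2435
Sum: 0.5278 + 0.5298 + 0.4806 + 0.2435 = 1.782 bits.

1.782 bits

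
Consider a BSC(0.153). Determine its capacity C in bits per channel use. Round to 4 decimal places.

Binary symmetric channel: C = 1 − h₂(ε) where h₂ is the binary entropy function.
h₂(0.153) = −0.153·log₂0.153 − 0.847·log₂0.847 = 0.6173.
C = 1 − 0.6173 = 0.3827 bits per channel use.

0.3827 bits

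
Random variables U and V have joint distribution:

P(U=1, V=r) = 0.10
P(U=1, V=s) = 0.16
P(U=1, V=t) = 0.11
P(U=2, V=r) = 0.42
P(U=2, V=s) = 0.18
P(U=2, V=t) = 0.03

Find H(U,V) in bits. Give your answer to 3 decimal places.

2.228 bits

H(U,V) = −Σ p(x,y)·log₂ p(x,y) over all 6 cells.
  cell (1,r): −0.10·log₂0.10 = 0.3322
  cell (1,s): −0.16·log₂0.16 = 0.4230
  cell (1,t): −0.11·log₂0.11 = 0.3503
  cell (2,r): −0.42·log₂0.42 = 0.5256
  cell (2,s): −0.18·log₂0.18 = 0.4453
  cell (2,t): −0.03·log₂0.03 = 0.1518
Sum = 2.228 bits.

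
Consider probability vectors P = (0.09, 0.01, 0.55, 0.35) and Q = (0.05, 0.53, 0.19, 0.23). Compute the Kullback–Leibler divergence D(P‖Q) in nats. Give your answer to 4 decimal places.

0.7447 nats

D(P‖Q) = Σ p·ln(p/q).
  0.09·ln(0.09/0.05) = 0.05290
  0.01·ln(0.01/0.53) = -0.03970
  0.55·ln(0.55/0.19) = 0.58459
  0.35·ln(0.35/0.23) = 0.14695
D(P‖Q) = 0.7447 nats.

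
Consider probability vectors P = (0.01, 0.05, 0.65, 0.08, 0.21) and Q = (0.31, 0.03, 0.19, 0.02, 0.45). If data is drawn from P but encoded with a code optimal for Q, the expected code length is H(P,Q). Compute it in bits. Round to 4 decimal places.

H(P,Q) = −Σ p·log₂ q.
  −0.01·log₂(0.31) = 0.01690
  −0.05·log₂(0.03) = 0.25294
  −0.65·log₂(0.19) = 1.55735
  −0.08·log₂(0.02) = 0.45151
  −0.21·log₂(0.45) = 0.24192
H(P,Q) = 2.5206 bits.

2.5206 bits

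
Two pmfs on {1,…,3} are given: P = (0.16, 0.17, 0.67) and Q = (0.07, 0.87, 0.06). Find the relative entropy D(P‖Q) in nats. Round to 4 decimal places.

1.4714 nats

D(P‖Q) = Σ p·ln(p/q).
  0.16·ln(0.16/0.07) = 0.13227
  0.17·ln(0.17/0.87) = -0.27756
  0.67·ln(0.67/0.06) = 1.61667
D(P‖Q) = 1.4714 nats.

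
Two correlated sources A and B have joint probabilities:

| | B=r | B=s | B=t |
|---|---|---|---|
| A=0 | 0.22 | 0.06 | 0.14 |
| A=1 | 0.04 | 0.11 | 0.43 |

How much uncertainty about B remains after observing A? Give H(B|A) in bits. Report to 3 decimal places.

Marginals: p(A) = (0.4200, 0.5800), p(B) = (0.2600, 0.1700, 0.5700).
H(B|A) = Σ p(A) · H(B|A=·).
  A=0: p=0.4200, H(B|A=0) = 1.4180
  A=1: p=0.5800, H(B|A=1) = 1.0410
Weighted sum = 1.199 bits.

1.199 bits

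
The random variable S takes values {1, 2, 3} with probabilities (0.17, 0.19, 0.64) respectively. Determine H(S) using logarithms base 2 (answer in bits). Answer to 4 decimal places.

1.3019 bits

H(S) = −Σ p·log₂ p.
  −(0.17)·log₂(0.17) = 0.43459
  −(0.19)·log₂(0.19) = 0.45523
  −(0.64)·log₂(0.64) = 0.41207
Sum: 0.43459 + 0.45523 + 0.41207 = 1.3019 bits.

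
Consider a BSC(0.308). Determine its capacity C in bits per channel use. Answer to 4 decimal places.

Binary symmetric channel: C = 1 − h₂(ε) where h₂ is the binary entropy function.
h₂(0.308) = −0.308·log₂0.308 − 0.692·log₂0.692 = 0.8909.
C = 1 − 0.8909 = 0.1091 bits per channel use.

0.1091 bits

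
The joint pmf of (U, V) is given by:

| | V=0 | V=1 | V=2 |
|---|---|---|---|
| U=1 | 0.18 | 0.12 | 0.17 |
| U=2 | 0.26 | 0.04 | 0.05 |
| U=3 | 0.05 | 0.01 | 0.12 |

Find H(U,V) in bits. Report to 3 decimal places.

2.804 bits

H(U,V) = −Σ p(x,y)·log₂ p(x,y) over all 9 cells.
  cell (1,0): −0.18·log₂0.18 = 0.4453
  cell (1,1): −0.12·log₂0.12 = 0.3671
  cell (1,2): −0.17·log₂0.17 = 0.4346
  cell (2,0): −0.26·log₂0.26 = 0.5053
  cell (2,1): −0.04·log₂0.04 = 0.1858
  cell (2,2): −0.05·log₂0.05 = 0.2161
  cell (3,0): −0.05·log₂0.05 = 0.2161
  cell (3,1): −0.01·log₂0.01 = 0.0664
  cell (3,2): −0.12·log₂0.12 = 0.3671
Sum = 2.804 bits.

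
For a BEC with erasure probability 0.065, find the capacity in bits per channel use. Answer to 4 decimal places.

0.9350 bits

Binary erasure channel: capacity C = 1 − ε.
C = 1 − 0.065 = 0.9350 bits per channel use.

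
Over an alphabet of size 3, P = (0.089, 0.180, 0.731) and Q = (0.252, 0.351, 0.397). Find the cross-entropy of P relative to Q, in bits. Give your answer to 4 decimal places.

1.4231 bits

H(P,Q) = −Σ p·log₂ q.
  −0.089·log₂(0.252) = 0.17698
  −0.180·log₂(0.351) = 0.27188
  −0.731·log₂(0.397) = 0.97427
H(P,Q) = 1.4231 bits.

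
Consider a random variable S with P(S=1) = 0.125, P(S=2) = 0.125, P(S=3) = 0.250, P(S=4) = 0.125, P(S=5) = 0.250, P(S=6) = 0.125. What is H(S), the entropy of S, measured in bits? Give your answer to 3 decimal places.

2.500 bits

H(S) = −Σ p·log₂ p.
  −(0.125)·log₂(0.125) = 0.3750
  −(0.125)·log₂(0.125) = 0.3750
  −(0.250)·log₂(0.250) = 0.5000
  −(0.125)·log₂(0.125) = 0.3750
  −(0.250)·log₂(0.250) = 0.5000
  −(0.125)·log₂(0.125) = 0.3750
Sum: 0.3750 + 0.3750 + 0.5000 + 0.3750 + 0.5000 + 0.3750 = 2.500 bits.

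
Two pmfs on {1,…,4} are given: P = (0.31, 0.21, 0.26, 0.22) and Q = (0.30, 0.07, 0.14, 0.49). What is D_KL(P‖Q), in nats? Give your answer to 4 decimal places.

0.2257 nats

D(P‖Q) = Σ p·ln(p/q).
  0.31·ln(0.31/0.30) = 0.01016
  0.21·ln(0.21/0.07) = 0.23071
  0.26·ln(0.26/0.14) = 0.16095
  0.22·ln(0.22/0.49) = -0.17617
D(P‖Q) = 0.2257 nats.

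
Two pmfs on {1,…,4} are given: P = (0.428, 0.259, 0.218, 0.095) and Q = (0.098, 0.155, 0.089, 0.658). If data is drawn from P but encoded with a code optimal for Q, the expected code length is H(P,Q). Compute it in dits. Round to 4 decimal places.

H(P,Q) = −Σ p·log₁₀ q.
  −0.428·log₁₀(0.098) = 0.43176
  −0.259·log₁₀(0.155) = 0.20970
  −0.218·log₁₀(0.089) = 0.22903
  −0.095·log₁₀(0.658) = 0.01727
H(P,Q) = 0.8878 dits.

0.8878 dits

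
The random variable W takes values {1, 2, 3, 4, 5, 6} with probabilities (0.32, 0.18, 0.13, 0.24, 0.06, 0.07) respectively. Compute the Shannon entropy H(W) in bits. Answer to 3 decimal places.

H(W) = −Σ p·log₂ p.
  −(0.32)·log₂(0.32) = 0.5260
  −(0.18)·log₂(0.18) = 0.4453
  −(0.13)·log₂(0.13) = 0.3826
  −(0.24)·log₂(0.24) = 0.4941
  −(0.06)·log₂(0.06) = 0.2435
  −(0.07)·log₂(0.07) = 0.2686
Sum: 0.5260 + 0.4453 + 0.3826 + 0.4941 + 0.2435 + 0.2686 = 2.360 bits.

2.360 bits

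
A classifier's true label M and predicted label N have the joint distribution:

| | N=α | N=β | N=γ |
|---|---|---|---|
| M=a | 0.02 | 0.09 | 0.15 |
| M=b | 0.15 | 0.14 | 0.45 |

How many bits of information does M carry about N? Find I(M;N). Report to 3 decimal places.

Marginals: p(M) = (0.2600, 0.7400), p(N) = (0.1700, 0.2300, 0.6000).
I(M;N) = Σ p(x,y)·log₂[p(x,y)/(p(x)p(y))].
  (a,α): 0.02·log₂(0.4525) = -0.0229
  (a,β): 0.09·log₂(1.5050) = 0.0531
  (a,γ): 0.15·log₂(0.9615) = -0.0085
  (b,α): 0.15·log₂(1.1924) = 0.0381
  (b,β): 0.14·log₂(0.8226) = -0.0395
  (b,γ): 0.45·log₂(1.0135) = 0.0087
Sum = 0.029 bits.

0.029 bits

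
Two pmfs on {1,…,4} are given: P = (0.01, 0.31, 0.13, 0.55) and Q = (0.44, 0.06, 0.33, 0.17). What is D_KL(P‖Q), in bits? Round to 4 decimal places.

1.4368 bits

D(P‖Q) = Σ p·log₂(p/q).
  0.01·log₂(0.01/0.44) = -0.05459
  0.31·log₂(0.31/0.06) = 0.73446
  0.13·log₂(0.13/0.33) = -0.17471
  0.55·log₂(0.55/0.17) = 0.93164
D(P‖Q) = 1.4368 bits.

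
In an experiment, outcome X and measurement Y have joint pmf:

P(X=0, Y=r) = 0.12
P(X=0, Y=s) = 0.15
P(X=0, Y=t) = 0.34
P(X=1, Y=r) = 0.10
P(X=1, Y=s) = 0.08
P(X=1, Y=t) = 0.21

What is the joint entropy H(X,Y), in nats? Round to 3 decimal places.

1.666 nats

H(X,Y) = −Σ p(x,y)·ln p(x,y) over all 6 cells.
  cell (0,r): −0.12·ln0.12 = 0.2544
  cell (0,s): −0.15·ln0.15 = 0.2846
  cell (0,t): −0.34·ln0.34 = 0.3668
  cell (1,r): −0.10·ln0.10 = 0.2303
  cell (1,s): −0.08·ln0.08 = 0.2021
  cell (1,t): −0.21·ln0.21 = 0.3277
Sum = 1.666 nats.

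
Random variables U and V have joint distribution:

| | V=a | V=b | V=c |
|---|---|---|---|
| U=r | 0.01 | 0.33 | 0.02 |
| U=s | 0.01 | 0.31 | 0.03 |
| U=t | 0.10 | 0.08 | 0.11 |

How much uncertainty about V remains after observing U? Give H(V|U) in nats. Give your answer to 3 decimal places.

Marginals: p(U) = (0.3600, 0.3500, 0.2900), p(V) = (0.1200, 0.7200, 0.1600).
H(V|U) = Σ p(U) · H(V|U=·).
  U=r: p=0.3600, H(V|U=r) = 0.3399
  U=s: p=0.3500, H(V|U=s) = 0.4196
  U=t: p=0.2900, H(V|U=t) = 1.0901
Weighted sum = 0.585 nats.

0.585 nats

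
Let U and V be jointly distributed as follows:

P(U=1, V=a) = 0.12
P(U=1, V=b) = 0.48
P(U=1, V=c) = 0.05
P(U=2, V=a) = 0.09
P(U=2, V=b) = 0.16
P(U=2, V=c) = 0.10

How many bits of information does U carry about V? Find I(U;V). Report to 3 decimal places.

0.070 bits

Marginals: p(U) = (0.6500, 0.3500), p(V) = (0.2100, 0.6400, 0.1500).
I(U;V) = Σ p(x,y)·log₂[p(x,y)/(p(x)p(y))].
  (1,a): 0.12·log₂(0.8791) = -0.0223
  (1,b): 0.48·log₂(1.1538) = 0.0991
  (1,c): 0.05·log₂(0.5128) = -0.0482
  (2,a): 0.09·log₂(1.2245) = 0.0263
  (2,b): 0.16·log₂(0.7143) = -0.0777
  (2,c): 0.10·log₂(1.9048) = 0.0930
Sum = 0.070 bits.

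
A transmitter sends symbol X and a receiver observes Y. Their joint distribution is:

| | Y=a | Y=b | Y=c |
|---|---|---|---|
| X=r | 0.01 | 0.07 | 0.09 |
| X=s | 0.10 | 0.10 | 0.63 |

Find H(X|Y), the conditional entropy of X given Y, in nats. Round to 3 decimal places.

0.420 nats

Marginals: p(X) = (0.1700, 0.8300), p(Y) = (0.1100, 0.1700, 0.7200).
H(X|Y) = Σ p(Y) · H(X|Y=·).
  Y=a: p=0.1100, H(X|Y=a) = 0.3046
  Y=b: p=0.1700, H(X|Y=b) = 0.6775
  Y=c: p=0.7200, H(X|Y=c) = 0.3768
Weighted sum = 0.420 nats.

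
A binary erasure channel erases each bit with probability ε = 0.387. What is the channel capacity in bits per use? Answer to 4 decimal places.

Binary erasure channel: capacity C = 1 − ε.
C = 1 − 0.387 = 0.6130 bits per channel use.

0.6130 bits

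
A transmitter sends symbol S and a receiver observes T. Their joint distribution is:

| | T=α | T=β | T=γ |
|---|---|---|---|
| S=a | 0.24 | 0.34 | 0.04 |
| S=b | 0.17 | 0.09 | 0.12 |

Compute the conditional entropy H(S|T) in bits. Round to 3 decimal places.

0.849 bits

Marginals: p(S) = (0.6200, 0.3800), p(T) = (0.4100, 0.4300, 0.1600).
H(S|T) = Σ p(T) · H(S|T=·).
  T=α: p=0.4100, H(S|T=α) = 0.9789
  T=β: p=0.4300, H(S|T=β) = 0.7401
  T=γ: p=0.1600, H(S|T=γ) = 0.8113
Weighted sum = 0.849 bits.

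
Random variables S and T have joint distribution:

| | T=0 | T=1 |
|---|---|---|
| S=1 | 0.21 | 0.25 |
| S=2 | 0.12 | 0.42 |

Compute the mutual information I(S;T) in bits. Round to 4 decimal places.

Marginals: p(S) = (0.4600, 0.5400), p(T) = (0.3300, 0.6700).
I(S;T) = H(S) + H(T) − H(S,T).
H(S) = 0.9954, H(T) = 0.9149, H(S,T) = 1.8655.
I(S;T) = 0.9954 + 0.9149 − 1.8655 = 0.0448 bits.

0.0448 bits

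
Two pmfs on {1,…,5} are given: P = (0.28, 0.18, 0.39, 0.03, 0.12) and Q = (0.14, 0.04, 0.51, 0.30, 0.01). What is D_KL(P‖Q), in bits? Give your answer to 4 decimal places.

D(P‖Q) = Σ p·log₂(p/q).
  0.28·log₂(0.28/0.14) = 0.28000
  0.18·log₂(0.18/0.04) = 0.39059
  0.39·log₂(0.39/0.51) = -0.15094
  0.03·log₂(0.03/0.30) = -0.09966
  0.12·log₂(0.12/0.01) = 0.43020
D(P‖Q) = 0.8502 bits.

0.8502 bits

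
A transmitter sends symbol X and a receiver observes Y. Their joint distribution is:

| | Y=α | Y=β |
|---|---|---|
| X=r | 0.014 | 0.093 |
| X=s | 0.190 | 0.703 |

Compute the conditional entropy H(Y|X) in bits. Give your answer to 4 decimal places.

Marginals: p(X) = (0.1070, 0.8930), p(Y) = (0.2040, 0.7960).
H(Y|X) = Σ p(X) · H(Y|X=·).
  X=r: p=0.1070, H(Y|X=r) = 0.5597
  X=s: p=0.8930, H(Y|X=s) = 0.7467
Weighted sum = 0.7267 bits.

0.7267 bits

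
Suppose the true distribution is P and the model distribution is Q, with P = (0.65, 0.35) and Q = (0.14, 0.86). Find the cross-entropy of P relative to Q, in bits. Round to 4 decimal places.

H(P,Q) = −Σ p·log₂ q.
  −0.65·log₂(0.14) = 1.84373
  −0.35·log₂(0.86) = 0.07616
H(P,Q) = 1.9199 bits.

1.9199 bits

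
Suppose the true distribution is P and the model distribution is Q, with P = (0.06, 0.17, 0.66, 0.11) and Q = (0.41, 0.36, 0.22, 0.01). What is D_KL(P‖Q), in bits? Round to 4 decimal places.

1.0762 bits

D(P‖Q) = Σ p·log₂(p/q).
  0.06·log₂(0.06/0.41) = -0.16636
  0.17·log₂(0.17/0.36) = -0.18402
  0.66·log₂(0.66/0.22) = 1.04608
  0.11·log₂(0.11/0.01) = 0.38054
D(P‖Q) = 1.0762 bits.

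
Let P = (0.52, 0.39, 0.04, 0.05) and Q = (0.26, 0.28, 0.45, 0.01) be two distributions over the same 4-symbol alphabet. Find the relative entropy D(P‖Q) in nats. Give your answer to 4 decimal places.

0.4733 nats

D(P‖Q) = Σ p·ln(p/q).
  0.52·ln(0.52/0.26) = 0.36044
  0.39·ln(0.39/0.28) = 0.12923
  0.04·ln(0.04/0.45) = -0.09681
  0.05·ln(0.05/0.01) = 0.08047
D(P‖Q) = 0.4733 nats.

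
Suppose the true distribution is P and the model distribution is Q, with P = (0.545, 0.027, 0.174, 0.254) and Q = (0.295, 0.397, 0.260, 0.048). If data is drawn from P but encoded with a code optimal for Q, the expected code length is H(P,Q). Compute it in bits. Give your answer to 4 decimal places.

2.4467 bits

H(P,Q) = −Σ p·log₂ q.
  −0.545·log₂(0.295) = 0.95986
  −0.027·log₂(0.397) = 0.03599
  −0.174·log₂(0.260) = 0.33815
  −0.254·log₂(0.048) = 1.11273
H(P,Q) = 2.4467 bits.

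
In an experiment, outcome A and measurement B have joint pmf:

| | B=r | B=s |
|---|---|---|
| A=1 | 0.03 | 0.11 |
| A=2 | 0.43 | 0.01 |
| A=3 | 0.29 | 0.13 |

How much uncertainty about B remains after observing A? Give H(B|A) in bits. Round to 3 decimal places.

Chain rule: H(B|A) = H(A,B) − H(A).
Marginals: p(A) = (0.1400, 0.4400, 0.4200), p(B) = (0.7500, 0.2500).
H(A,B) = 1.9926 bits; H(A) = 1.4439 bits.
H(B|A) = 1.9926 − 1.4439 = 0.549 bits.

0.549 bits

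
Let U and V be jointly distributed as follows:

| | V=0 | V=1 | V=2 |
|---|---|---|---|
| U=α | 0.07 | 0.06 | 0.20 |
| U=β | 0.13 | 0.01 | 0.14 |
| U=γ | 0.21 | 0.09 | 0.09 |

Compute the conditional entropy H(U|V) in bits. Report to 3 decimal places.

1.447 bits

Marginals: p(U) = (0.3300, 0.2800, 0.3900), p(V) = (0.4100, 0.1600, 0.4300).
H(U|V) = Σ p(V) · H(U|V=·).
  V=0: p=0.4100, H(U|V=0) = 1.4552
  V=1: p=0.1600, H(U|V=1) = 1.2476
  V=2: p=0.4300, H(U|V=2) = 1.5130
Weighted sum = 1.447 bits.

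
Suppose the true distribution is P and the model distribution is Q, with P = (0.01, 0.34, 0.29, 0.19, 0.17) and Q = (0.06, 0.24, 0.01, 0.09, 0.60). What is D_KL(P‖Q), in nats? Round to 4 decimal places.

D(P‖Q) = Σ p·ln(p/q).
  0.01·ln(0.01/0.06) = -0.01792
  0.34·ln(0.34/0.24) = 0.11842
  0.29·ln(0.29/0.01) = 0.97652
  0.19·ln(0.19/0.09) = 0.14197
  0.17·ln(0.17/0.60) = -0.21439
D(P‖Q) = 1.0046 nats.

1.0046 nats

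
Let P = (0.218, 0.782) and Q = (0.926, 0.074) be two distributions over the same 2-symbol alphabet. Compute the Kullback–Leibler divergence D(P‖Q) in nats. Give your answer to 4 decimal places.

1.5285 nats

D(P‖Q) = Σ p·ln(p/q).
  0.218·ln(0.218/0.926) = -0.31531
  0.782·ln(0.782/0.074) = 1.84379
D(P‖Q) = 1.5285 nats.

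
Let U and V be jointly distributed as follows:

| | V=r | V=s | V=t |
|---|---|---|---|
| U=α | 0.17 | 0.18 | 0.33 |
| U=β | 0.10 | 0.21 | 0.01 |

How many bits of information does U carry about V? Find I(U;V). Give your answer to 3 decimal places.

0.194 bits

Marginals: p(U) = (0.6800, 0.3200), p(V) = (0.2700, 0.3900, 0.3400).
I(U;V) = Σ p(x,y)·log₂[p(x,y)/(p(x)p(y))].
  (α,r): 0.17·log₂(0.9259) = -0.0189
  (α,s): 0.18·log₂(0.6787) = -0.1006
  (α,t): 0.33·log₂(1.4273) = 0.1694
  (β,r): 0.10·log₂(1.1574) = 0.0211
  (β,s): 0.21·log₂(1.6827) = 0.1577
  (β,t): 0.01·log₂(0.0919) = -0.0344
Sum = 0.194 bits.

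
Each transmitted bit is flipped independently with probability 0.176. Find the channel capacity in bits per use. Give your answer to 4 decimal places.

Binary symmetric channel: C = 1 − h₂(ε) where h₂ is the binary entropy function.
h₂(0.176) = −0.176·log₂0.176 − 0.824·log₂0.824 = 0.6712.
C = 1 − 0.6712 = 0.3288 bits per channel use.

0.3288 bits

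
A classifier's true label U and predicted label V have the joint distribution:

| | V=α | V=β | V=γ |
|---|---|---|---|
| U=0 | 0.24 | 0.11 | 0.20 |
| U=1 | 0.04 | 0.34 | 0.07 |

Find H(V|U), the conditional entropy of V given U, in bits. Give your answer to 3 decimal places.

Marginals: p(U) = (0.5500, 0.4500), p(V) = (0.2800, 0.4500, 0.2700).
H(V|U) = Σ p(U) · H(V|U=·).
  U=0: p=0.5500, H(V|U=0) = 1.5172
  U=1: p=0.4500, H(V|U=1) = 1.0335
Weighted sum = 1.300 bits.

1.300 bits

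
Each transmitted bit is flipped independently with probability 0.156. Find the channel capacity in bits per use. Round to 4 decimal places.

Binary symmetric channel: C = 1 − h₂(ε) where h₂ is the binary entropy function.
h₂(0.156) = −0.156·log₂0.156 − 0.844·log₂0.844 = 0.6247.
C = 1 − 0.6247 = 0.3753 bits per channel use.

0.3753 bits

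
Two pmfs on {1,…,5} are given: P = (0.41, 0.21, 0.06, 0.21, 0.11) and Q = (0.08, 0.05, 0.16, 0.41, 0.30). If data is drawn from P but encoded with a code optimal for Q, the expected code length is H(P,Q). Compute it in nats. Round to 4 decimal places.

H(P,Q) = −Σ p·ln q.
  −0.41·ln(0.08) = 1.03555
  −0.21·ln(0.05) = 0.62910
  −0.06·ln(0.16) = 0.10995
  −0.21·ln(0.41) = 0.18724
  −0.11·ln(0.30) = 0.13244
H(P,Q) = 2.0943 nats.

2.0943 nats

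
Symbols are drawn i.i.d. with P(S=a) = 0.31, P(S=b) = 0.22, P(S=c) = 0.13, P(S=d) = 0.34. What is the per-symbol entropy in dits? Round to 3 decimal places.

H(S) = −Σ p·log₁₀ p.
  −(0.31)·log₁₀(0.31) = 0.1577
  −(0.22)·log₁₀(0.22) = 0.1447
  −(0.13)·log₁₀(0.13) = 0.1152
  −(0.34)·log₁₀(0.34) = 0.1593
Sum: 0.1577 + 0.1447 + 0.1152 + 0.1593 = 0.577 dits.

0.577 dits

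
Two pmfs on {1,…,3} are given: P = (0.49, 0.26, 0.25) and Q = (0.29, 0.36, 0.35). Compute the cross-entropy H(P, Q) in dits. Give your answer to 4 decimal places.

0.4928 dits

H(P,Q) = −Σ p·log₁₀ q.
  −0.49·log₁₀(0.29) = 0.26342
  −0.26·log₁₀(0.36) = 0.11536
  −0.25·log₁₀(0.35) = 0.11398
H(P,Q) = 0.4928 dits.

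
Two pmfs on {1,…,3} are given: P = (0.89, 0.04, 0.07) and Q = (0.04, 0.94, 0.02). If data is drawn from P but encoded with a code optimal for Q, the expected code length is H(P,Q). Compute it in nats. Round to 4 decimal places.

3.1411 nats

H(P,Q) = −Σ p·ln q.
  −0.89·ln(0.04) = 2.86480
  −0.04·ln(0.94) = 0.00248
  −0.07·ln(0.02) = 0.27384
H(P,Q) = 3.1411 nats.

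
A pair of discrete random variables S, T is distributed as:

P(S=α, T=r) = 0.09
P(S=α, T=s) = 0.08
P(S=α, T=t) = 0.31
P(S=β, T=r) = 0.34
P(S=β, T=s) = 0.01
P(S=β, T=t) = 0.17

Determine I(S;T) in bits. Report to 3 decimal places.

0.185 bits

Marginals: p(S) = (0.4800, 0.5200), p(T) = (0.4300, 0.0900, 0.4800).
I(S;T) = Σ p(x,y)·log₂[p(x,y)/(p(x)p(y))].
  (α,r): 0.09·log₂(0.4360) = -0.1078
  (α,s): 0.08·log₂(1.8519) = 0.0711
  (α,t): 0.31·log₂(1.3455) = 0.1327
  (β,r): 0.34·log₂(1.5206) = 0.2056
  (β,s): 0.01·log₂(0.2137) = -0.0223
  (β,t): 0.17·log₂(0.6811) = -0.0942
Sum = 0.185 bits.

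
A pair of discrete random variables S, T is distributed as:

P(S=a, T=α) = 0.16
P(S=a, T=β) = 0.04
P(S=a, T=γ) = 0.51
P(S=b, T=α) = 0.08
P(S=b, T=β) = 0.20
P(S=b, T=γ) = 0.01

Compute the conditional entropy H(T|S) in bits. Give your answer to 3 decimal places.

Chain rule: H(T|S) = H(S,T) − H(S).
Marginals: p(S) = (0.7100, 0.2900), p(T) = (0.2400, 0.2400, 0.5200).
H(S,T) = 1.9265 bits; H(S) = 0.8687 bits.
H(T|S) = 1.9265 − 0.8687 = 1.058 bits.

1.058 bits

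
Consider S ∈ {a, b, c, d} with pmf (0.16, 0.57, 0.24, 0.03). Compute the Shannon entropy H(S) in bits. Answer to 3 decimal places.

H(S) = −Σ p·log₂ p.
  −(0.16)·log₂(0.16) = 0.4230
  −(0.57)·log₂(0.57) = 0.4623
  −(0.24)·log₂(0.24) = 0.4941
  −(0.03)·log₂(0.03) = 0.1518
Sum: 0.4230 + 0.4623 + 0.4941 + 0.1518 = 1.531 bits.

1.531 bits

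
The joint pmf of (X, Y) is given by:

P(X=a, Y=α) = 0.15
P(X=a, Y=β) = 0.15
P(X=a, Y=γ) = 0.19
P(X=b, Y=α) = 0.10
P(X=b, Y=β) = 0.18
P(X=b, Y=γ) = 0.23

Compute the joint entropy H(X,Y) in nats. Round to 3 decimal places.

H(X,Y) = −Σ p(x,y)·ln p(x,y) over all 6 cells.
  cell (a,α): −0.15·ln0.15 = 0.2846
  cell (a,β): −0.15·ln0.15 = 0.2846
  cell (a,γ): −0.19·ln0.19 = 0.3155
  cell (b,α): −0.10·ln0.10 = 0.2303
  cell (b,β): −0.18·ln0.18 = 0.3087
  cell (b,γ): −0.23·ln0.23 = 0.3380
Sum = 1.762 nats.

1.762 nats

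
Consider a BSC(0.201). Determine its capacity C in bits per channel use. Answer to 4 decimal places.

0.2761 bits

Binary symmetric channel: C = 1 − h₂(ε) where h₂ is the binary entropy function.
h₂(0.201) = −0.201·log₂0.201 − 0.799·log₂0.799 = 0.7239.
C = 1 − 0.7239 = 0.2761 bits per channel use.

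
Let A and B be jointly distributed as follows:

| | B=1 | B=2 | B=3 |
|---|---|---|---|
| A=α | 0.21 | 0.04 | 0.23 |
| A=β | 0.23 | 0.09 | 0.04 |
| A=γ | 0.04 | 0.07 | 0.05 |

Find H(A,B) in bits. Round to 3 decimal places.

H(A,B) = −Σ p(x,y)·log₂ p(x,y) over all 9 cells.
  cell (α,1): −0.21·log₂0.21 = 0.4728
  cell (α,2): −0.04·log₂0.04 = 0.1858
  cell (α,3): −0.23·log₂0.23 = 0.4877
  cell (β,1): −0.23·log₂0.23 = 0.4877
  cell (β,2): −0.09·log₂0.09 = 0.3127
  cell (β,3): −0.04·log₂0.04 = 0.1858
  cell (γ,1): −0.04·log₂0.04 = 0.1858
  cell (γ,2): −0.07·log₂0.07 = 0.2686
  cell (γ,3): −0.05·log₂0.05 = 0.2161
Sum = 2.803 bits.

2.803 bits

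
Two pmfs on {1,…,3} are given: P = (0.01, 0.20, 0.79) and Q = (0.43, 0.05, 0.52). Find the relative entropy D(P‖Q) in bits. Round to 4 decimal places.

0.8224 bits

D(P‖Q) = Σ p·log₂(p/q).
  0.01·log₂(0.01/0.43) = -0.05426
  0.20·log₂(0.20/0.05) = 0.40000
  0.79·log₂(0.79/0.52) = 0.47664
D(P‖Q) = 0.8224 bits.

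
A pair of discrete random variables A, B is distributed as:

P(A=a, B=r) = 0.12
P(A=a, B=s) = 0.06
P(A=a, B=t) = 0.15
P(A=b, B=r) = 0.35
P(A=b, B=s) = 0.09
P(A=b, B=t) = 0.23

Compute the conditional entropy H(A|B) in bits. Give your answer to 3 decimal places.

0.899 bits

Marginals: p(A) = (0.3300, 0.6700), p(B) = (0.4700, 0.1500, 0.3800).
H(A|B) = Σ p(B) · H(A|B=·).
  B=r: p=0.4700, H(A|B=r) = 0.8196
  B=s: p=0.1500, H(A|B=s) = 0.9710
  B=t: p=0.3800, H(A|B=t) = 0.9678
Weighted sum = 0.899 bits.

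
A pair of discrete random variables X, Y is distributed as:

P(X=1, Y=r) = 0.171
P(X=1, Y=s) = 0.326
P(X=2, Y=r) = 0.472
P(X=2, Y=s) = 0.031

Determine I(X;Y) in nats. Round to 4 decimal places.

0.2153 nats

Marginals: p(X) = (0.4970, 0.5030), p(Y) = (0.6430, 0.3570).
I(X;Y) = Σ p(x,y)·ln[p(x,y)/(p(x)p(y))].
  (1,r): 0.171·ln(0.5351) = -0.10693
  (1,s): 0.326·ln(1.8374) = 0.19831
  (2,r): 0.472·ln(1.4594) = 0.17842
  (2,s): 0.031·ln(0.1726) = -0.05445
Sum = 0.2153 nats.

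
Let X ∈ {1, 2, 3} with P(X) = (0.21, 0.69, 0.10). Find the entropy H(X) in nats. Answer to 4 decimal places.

H(X) = −Σ p·ln p.
  −(0.21)·ln(0.21) = 0.32774
  −(0.69)·ln(0.69) = 0.25603
  −(0.10)·ln(0.10) = 0.23026
Sum: 0.32774 + 0.25603 + 0.23026 = 0.8140 nats.

0.8140 nats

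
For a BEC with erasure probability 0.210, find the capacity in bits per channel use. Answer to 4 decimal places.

0.7900 bits

Binary erasure channel: capacity C = 1 − ε.
C = 1 − 0.210 = 0.7900 bits per channel use.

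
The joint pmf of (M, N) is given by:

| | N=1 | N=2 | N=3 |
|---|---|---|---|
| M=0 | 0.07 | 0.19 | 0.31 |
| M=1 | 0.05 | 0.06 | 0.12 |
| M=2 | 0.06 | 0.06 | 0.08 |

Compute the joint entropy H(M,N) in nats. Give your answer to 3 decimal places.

1.977 nats

H(M,N) = −Σ p(x,y)·ln p(x,y) over all 9 cells.
  cell (0,1): −0.07·ln0.07 = 0.1861
  cell (0,2): −0.19·ln0.19 = 0.3155
  cell (0,3): −0.31·ln0.31 = 0.3631
  cell (1,1): −0.05·ln0.05 = 0.1498
  cell (1,2): −0.06·ln0.06 = 0.1688
  cell (1,3): −0.12·ln0.12 = 0.2544
  cell (2,1): −0.06·ln0.06 = 0.1688
  cell (2,2): −0.06·ln0.06 = 0.1688
  cell (2,3): −0.08·ln0.08 = 0.2021
Sum = 1.977 nats.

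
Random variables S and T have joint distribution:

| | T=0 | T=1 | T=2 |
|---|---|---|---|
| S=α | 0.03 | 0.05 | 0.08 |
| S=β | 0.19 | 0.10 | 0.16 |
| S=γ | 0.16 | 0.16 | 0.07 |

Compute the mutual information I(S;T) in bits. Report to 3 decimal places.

Marginals: p(S) = (0.1600, 0.4500, 0.3900), p(T) = (0.3800, 0.3100, 0.3100).
I(S;T) = Σ p(x,y)·log₂[p(x,y)/(p(x)p(y))].
  (α,0): 0.03·log₂(0.4934) = -0.0306
  (α,1): 0.05·log₂(1.0081) = 0.0006
  (α,2): 0.08·log₂(1.6129) = 0.0552
  (β,0): 0.19·log₂(1.1111) = 0.0289
  (β,1): 0.10·log₂(0.7168) = -0.0480
  (β,2): 0.16·log₂(1.1470) = 0.0316
  (γ,0): 0.16·log₂(1.0796) = 0.0177
  (γ,1): 0.16·log₂(1.3234) = 0.0647
  (γ,2): 0.07·log₂(0.5790) = -0.0552
Sum = 0.065 bits.

0.065 bits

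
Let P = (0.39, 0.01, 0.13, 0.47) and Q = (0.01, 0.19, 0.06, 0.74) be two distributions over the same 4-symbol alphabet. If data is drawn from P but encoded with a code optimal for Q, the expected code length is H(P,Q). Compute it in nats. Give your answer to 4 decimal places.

2.3199 nats

H(P,Q) = −Σ p·ln q.
  −0.39·ln(0.01) = 1.79602
  −0.01·ln(0.19) = 0.01661
  −0.13·ln(0.06) = 0.36574
  −0.47·ln(0.74) = 0.14152
H(P,Q) = 2.3199 nats.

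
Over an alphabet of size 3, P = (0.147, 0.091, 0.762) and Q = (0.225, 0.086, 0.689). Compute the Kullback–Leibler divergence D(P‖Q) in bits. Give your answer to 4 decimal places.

0.0279 bits

D(P‖Q) = Σ p·log₂(p/q).
  0.147·log₂(0.147/0.225) = -0.09027
  0.091·log₂(0.091/0.086) = 0.00742
  0.762·log₂(0.762/0.689) = 0.11071
D(P‖Q) = 0.0279 bits.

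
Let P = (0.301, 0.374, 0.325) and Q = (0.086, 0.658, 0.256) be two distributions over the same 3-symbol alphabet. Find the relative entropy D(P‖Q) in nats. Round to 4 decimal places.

D(P‖Q) = Σ p·ln(p/q).
  0.301·ln(0.301/0.086) = 0.37708
  0.374·ln(0.374/0.658) = -0.21129
  0.325·ln(0.325/0.256) = 0.07756
D(P‖Q) = 0.2434 nats.

0.2434 nats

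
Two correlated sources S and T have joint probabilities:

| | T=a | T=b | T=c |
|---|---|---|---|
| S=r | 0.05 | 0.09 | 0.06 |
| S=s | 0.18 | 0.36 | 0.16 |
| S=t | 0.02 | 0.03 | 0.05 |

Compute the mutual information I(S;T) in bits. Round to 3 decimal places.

Marginals: p(S) = (0.2000, 0.7000, 0.1000), p(T) = (0.2500, 0.4800, 0.2700).
I(S;T) = H(S) + H(T) − H(S,T).
H(S) = 1.1568, H(T) = 1.5183, H(S,T) = 2.6520.
I(S;T) = 1.1568 + 1.5183 − 2.6520 = 0.023 bits.

0.023 bits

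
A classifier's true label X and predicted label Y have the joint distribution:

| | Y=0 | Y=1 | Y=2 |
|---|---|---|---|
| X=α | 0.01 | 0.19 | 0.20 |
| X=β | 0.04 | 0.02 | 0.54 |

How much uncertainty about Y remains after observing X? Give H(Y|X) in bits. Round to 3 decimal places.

Chain rule: H(Y|X) = H(X,Y) − H(X).
Marginals: p(X) = (0.4000, 0.6000), p(Y) = (0.0500, 0.2100, 0.7400).
H(X,Y) = 1.7647 bits; H(X) = 0.9710 bits.
H(Y|X) = 1.7647 − 0.9710 = 0.794 bits.

0.794 bits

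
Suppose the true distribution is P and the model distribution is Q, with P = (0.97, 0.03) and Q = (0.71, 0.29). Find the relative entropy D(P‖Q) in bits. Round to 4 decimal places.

0.3385 bits

D(P‖Q) = Σ p·log₂(p/q).
  0.97·log₂(0.97/0.71) = 0.43666
  0.03·log₂(0.03/0.29) = -0.09819
D(P‖Q) = 0.3385 bits.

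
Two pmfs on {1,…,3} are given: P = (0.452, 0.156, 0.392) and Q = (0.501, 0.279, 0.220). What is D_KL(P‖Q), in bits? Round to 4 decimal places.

0.1287 bits

D(P‖Q) = Σ p·log₂(p/q).
  0.452·log₂(0.452/0.501) = -0.06712
  0.156·log₂(0.156/0.279) = -0.13084
  0.392·log₂(0.392/0.220) = 0.32667
D(P‖Q) = 0.1287 bits.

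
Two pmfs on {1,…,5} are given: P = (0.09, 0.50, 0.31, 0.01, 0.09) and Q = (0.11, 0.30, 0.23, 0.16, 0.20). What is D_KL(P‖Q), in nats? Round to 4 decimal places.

D(P‖Q) = Σ p·ln(p/q).
  0.09·ln(0.09/0.11) = -0.01806
  0.50·ln(0.50/0.30) = 0.25541
  0.31·ln(0.31/0.23) = 0.09253
  0.01·ln(0.01/0.16) = -0.02773
  0.09·ln(0.09/0.20) = -0.07187
D(P‖Q) = 0.2303 nats.

0.2303 nats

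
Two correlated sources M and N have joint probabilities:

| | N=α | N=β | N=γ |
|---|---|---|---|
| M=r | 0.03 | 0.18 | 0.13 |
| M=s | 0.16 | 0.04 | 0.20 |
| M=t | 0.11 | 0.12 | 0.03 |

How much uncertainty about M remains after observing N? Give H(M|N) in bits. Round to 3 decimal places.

1.341 bits

Chain rule: H(M|N) = H(M,N) − H(N).
Marginals: p(M) = (0.3400, 0.4000, 0.2600), p(N) = (0.3000, 0.3400, 0.3600).
H(M,N) = 2.9220 bits; H(N) = 1.5809 bits.
H(M|N) = 2.9220 − 1.5809 = 1.341 bits.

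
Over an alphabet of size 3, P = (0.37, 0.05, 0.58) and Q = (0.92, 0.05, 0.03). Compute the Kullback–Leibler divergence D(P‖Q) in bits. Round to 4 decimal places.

D(P‖Q) = Σ p·log₂(p/q).
  0.37·log₂(0.37/0.92) = -0.48622
  0.05·log₂(0.05/0.05) = 0.00000
  0.58·log₂(0.58/0.03) = 2.47835
D(P‖Q) = 1.9921 bits.

1.9921 bits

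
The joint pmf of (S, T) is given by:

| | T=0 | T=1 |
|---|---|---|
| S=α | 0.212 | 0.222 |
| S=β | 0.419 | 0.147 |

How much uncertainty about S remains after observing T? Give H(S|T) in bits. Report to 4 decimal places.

Chain rule: H(S|T) = H(S,T) − H(T).
Marginals: p(S) = (0.4340, 0.5660), p(T) = (0.6310, 0.3690).
H(S,T) = 1.8889 bits; H(T) = 0.9499 bits.
H(S|T) = 1.8889 − 0.9499 = 0.9390 bits.

0.9390 bits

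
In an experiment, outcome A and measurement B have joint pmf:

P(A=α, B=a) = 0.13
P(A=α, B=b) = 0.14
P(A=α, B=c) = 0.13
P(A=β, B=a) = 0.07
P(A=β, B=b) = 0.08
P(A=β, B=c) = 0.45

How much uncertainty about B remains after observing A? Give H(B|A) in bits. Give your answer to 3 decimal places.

Marginals: p(A) = (0.4000, 0.6000), p(B) = (0.2000, 0.2200, 0.5800).
H(B|A) = Σ p(A) · H(B|A=·).
  A=α: p=0.4000, H(B|A=α) = 1.5841
  A=β: p=0.6000, H(B|A=β) = 1.0605
Weighted sum = 1.270 bits.

1.270 bits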